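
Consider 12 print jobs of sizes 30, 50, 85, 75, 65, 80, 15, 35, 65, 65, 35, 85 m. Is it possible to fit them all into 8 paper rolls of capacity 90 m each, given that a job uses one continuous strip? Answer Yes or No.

No

Total = 685 m; ⌈685/90⌉ = 8.
The bound of 8 does not rule out 8, but exhaustive search shows no assignment into 8 paper rolls of capacity 90 m exists — the minimum is 9.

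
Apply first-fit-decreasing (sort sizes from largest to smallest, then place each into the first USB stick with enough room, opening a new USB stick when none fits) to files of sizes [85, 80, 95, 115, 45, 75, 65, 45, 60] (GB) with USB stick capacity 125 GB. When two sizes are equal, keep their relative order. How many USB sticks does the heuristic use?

Sorted descending: 115, 95, 85, 80, 75, 65, 60, 45, 45.
  115 → USB stick 1 (new)  [load 115/125]
  95 → USB stick 2 (new)  [load 95/125]
  85 → USB stick 3 (new)  [load 85/125]
  80 → USB stick 4 (new)  [load 80/125]
  75 → USB stick 5 (new)  [load 75/125]
  65 → USB stick 6 (new)  [load 65/125]
  60 → USB stick 6  [load 125/125]
  45 → USB stick 4  [load 125/125]
  45 → USB stick 5  [load 120/125]
6 USB sticks opened.

6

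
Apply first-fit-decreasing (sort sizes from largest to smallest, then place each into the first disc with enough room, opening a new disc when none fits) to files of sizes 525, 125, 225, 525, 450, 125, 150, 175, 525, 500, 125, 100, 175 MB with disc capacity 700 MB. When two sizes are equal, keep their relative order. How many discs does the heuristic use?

6

Sorted descending: 525, 525, 525, 500, 450, 225, 175, 175, 150, 125, 125, 125, 100.
  525 → disc 1 (new)  [load 525/700]
  525 → disc 2 (new)  [load 525/700]
  525 → disc 3 (new)  [load 525/700]
  500 → disc 4 (new)  [load 500/700]
  450 → disc 5 (new)  [load 450/700]
  225 → disc 5  [load 675/700]
  175 → disc 1  [load 700/700]
  175 → disc 2  [load 700/700]
  150 → disc 3  [load 675/700]
  125 → disc 4  [load 625/700]
  125 → disc 6 (new)  [load 125/700]
  125 → disc 6  [load 250/700]
  100 → disc 6  [load 350/700]
6 discs opened.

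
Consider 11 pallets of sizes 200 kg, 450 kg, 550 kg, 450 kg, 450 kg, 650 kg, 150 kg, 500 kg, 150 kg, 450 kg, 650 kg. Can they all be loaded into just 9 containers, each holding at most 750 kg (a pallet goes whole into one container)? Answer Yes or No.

Yes

A valid assignment using 8 containers:
  container 1: 650 = 650
  container 2: 650 = 650
  container 3: 550 + 200 = 750
  container 4: 500 + 150 = 650
  container 5: 450 + 150 = 600
  container 6: 450 = 450
  container 7: 450 = 450
  container 8: 450 = 450
That uses only 8 ≤ 9, so 9 containers are enough.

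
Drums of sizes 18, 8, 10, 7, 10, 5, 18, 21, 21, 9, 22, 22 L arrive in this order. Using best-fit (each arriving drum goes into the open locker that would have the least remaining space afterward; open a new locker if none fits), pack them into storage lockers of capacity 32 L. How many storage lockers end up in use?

  18 → locker 1 (new)  [load 18/32]
  8 → locker 1  [load 26/32]
  10 → locker 2 (new)  [load 10/32]
  7 → locker 2  [load 17/32]
  10 → locker 2  [load 27/32]
  5 → locker 2  [load 32/32]
  18 → locker 3 (new)  [load 18/32]
  21 → locker 4 (new)  [load 21/32]
  21 → locker 5 (new)  [load 21/32]
  9 → locker 4  [load 30/32]
  22 → locker 6 (new)  [load 22/32]
  22 → locker 7 (new)  [load 22/32]
7 storage lockers opened.

7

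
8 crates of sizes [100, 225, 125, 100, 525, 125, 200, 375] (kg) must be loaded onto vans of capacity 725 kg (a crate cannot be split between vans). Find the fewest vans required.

3

Total = 525 + 375 + 225 + 200 + 125 + 125 + 100 + 100 = 1775 kg.
Lower bound: ⌈1775/725⌉ = 3 vans.
A packing using 3 vans:
  van 1: 525 + 200 = 725
  van 2: 375 + 225 + 125 = 725
  van 3: 125 + 100 + 100 = 325
This matches the lower bound, so 3 is optimal.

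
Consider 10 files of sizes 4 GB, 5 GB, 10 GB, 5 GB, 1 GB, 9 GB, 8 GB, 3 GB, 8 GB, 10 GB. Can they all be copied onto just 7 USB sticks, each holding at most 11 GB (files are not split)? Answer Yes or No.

Yes

A valid assignment using 7 USB sticks:
  USB stick 1: 10 + 1 = 11
  USB stick 2: 10 = 10
  USB stick 3: 9 = 9
  USB stick 4: 8 + 3 = 11
  USB stick 5: 8 = 8
  USB stick 6: 5 + 5 = 10
  USB stick 7: 4 = 4
Every load is within 11 GB, so 7 USB sticks suffice.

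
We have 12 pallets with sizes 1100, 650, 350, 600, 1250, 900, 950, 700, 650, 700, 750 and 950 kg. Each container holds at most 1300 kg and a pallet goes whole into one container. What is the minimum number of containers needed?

9

Total = 1250 + 1100 + 950 + 950 + 900 + 750 + 700 + 700 + 650 + 650 + 600 + 350 = 9550 kg.
Lower bound: ⌈9550/1300⌉ = 8 containers.
A packing using 9 containers:
  container 1: 1250 = 1250
  container 2: 1100 = 1100
  container 3: 950 + 350 = 1300
  container 4: 950 = 950
  container 5: 900 = 900
  container 6: 750 = 750
  container 7: 700 + 600 = 1300
  container 8: 700 = 700
  container 9: 650 + 650 = 1300
No arrangement into 8 containers stays within capacity, so 9 is optimal.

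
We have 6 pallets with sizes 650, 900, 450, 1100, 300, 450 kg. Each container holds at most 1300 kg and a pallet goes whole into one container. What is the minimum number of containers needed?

Total = 1100 + 900 + 650 + 450 + 450 + 300 = 3850 kg.
Lower bound: ⌈3850/1300⌉ = 3 containers.
A packing using 4 containers:
  container 1: 1100 = 1100
  container 2: 900 + 300 = 1200
  container 3: 650 + 450 = 1100
  container 4: 450 = 450
No arrangement into 3 containers stays within capacity, so 4 is optimal.

4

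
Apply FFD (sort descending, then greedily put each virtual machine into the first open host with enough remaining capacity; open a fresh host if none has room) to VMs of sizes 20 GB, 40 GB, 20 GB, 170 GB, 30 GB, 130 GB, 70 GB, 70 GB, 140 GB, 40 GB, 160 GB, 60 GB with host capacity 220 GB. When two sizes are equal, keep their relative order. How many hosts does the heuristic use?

Sorted descending: 170, 160, 140, 130, 70, 70, 60, 40, 40, 30, 20, 20.
  170 → host 1 (new)  [load 170/220]
  160 → host 2 (new)  [load 160/220]
  140 → host 3 (new)  [load 140/220]
  130 → host 4 (new)  [load 130/220]
  70 → host 3  [load 210/220]
  70 → host 4  [load 200/220]
  60 → host 2  [load 220/220]
  40 → host 1  [load 210/220]
  40 → host 5 (new)  [load 40/220]
  30 → host 5  [load 70/220]
  20 → host 4  [load 220/220]
  20 → host 5  [load 90/220]
5 hosts opened.

5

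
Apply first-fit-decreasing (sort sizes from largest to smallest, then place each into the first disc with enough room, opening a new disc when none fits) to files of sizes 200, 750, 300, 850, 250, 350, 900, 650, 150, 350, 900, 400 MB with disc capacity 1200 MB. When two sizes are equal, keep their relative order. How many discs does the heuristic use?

Sorted descending: 900, 900, 850, 750, 650, 400, 350, 350, 300, 250, 200, 150.
  900 → disc 1 (new)  [load 900/1200]
  900 → disc 2 (new)  [load 900/1200]
  850 → disc 3 (new)  [load 850/1200]
  750 → disc 4 (new)  [load 750/1200]
  650 → disc 5 (new)  [load 650/1200]
  400 → disc 4  [load 1150/1200]
  350 → disc 3  [load 1200/1200]
  350 → disc 5  [load 1000/1200]
  300 → disc 1  [load 1200/1200]
  250 → disc 2  [load 1150/1200]
  200 → disc 5  [load 1200/1200]
  150 → disc 6 (new)  [load 150/1200]
6 discs opened.

6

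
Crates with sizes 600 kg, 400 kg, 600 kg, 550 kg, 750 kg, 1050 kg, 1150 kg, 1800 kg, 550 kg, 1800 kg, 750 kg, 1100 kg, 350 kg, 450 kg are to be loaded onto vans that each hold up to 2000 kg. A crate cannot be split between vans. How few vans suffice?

Total = 1800 + 1800 + 1150 + 1100 + 1050 + 750 + 750 + 600 + 600 + 550 + 550 + 450 + 400 + 350 = 11900 kg.
Lower bound: ⌈11900/2000⌉ = 6 vans.
A packing using 7 vans:
  van 1: 1800 = 1800
  van 2: 1800 = 1800
  van 3: 1150 + 750 = 1900
  van 4: 1100 + 750 = 1850
  van 5: 1050 + 600 + 350 = 2000
  van 6: 600 + 550 + 550 = 1700
  van 7: 450 + 400 = 850
No arrangement into 6 vans stays within capacity, so 7 is optimal.

7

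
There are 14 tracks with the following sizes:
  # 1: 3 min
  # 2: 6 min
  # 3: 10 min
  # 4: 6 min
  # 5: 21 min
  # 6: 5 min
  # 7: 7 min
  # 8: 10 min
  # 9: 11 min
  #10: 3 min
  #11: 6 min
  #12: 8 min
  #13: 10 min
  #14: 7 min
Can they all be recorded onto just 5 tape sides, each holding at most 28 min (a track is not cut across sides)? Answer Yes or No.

Yes

A valid assignment using 5 tape sides:
  side 1: 21 + 7 = 28
  side 2: 11 + 10 + 7 = 28
  side 3: 10 + 10 + 8 = 28
  side 4: 6 + 6 + 6 + 5 + 3 = 26
  side 5: 3 = 3
Every load is within 28 min, so 5 tape sides suffice.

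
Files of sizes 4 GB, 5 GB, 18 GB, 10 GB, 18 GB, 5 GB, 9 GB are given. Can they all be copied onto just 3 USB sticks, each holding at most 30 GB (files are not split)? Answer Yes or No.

Yes

A valid assignment using 3 USB sticks:
  USB stick 1: 18 + 10 = 28
  USB stick 2: 18 + 9 = 27
  USB stick 3: 5 + 5 + 4 = 14
Every load is within 30 GB, so 3 USB sticks suffice.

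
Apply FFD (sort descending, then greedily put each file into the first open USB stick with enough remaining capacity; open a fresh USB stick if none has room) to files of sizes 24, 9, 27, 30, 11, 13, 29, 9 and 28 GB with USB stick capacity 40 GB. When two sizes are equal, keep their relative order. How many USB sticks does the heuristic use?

Sorted descending: 30, 29, 28, 27, 24, 13, 11, 9, 9.
  30 → USB stick 1 (new)  [load 30/40]
  29 → USB stick 2 (new)  [load 29/40]
  28 → USB stick 3 (new)  [load 28/40]
  27 → USB stick 4 (new)  [load 27/40]
  24 → USB stick 5 (new)  [load 24/40]
  13 → USB stick 4  [load 40/40]
  11 → USB stick 2  [load 40/40]
  9 → USB stick 1  [load 39/40]
  9 → USB stick 3  [load 37/40]
5 USB sticks opened.

5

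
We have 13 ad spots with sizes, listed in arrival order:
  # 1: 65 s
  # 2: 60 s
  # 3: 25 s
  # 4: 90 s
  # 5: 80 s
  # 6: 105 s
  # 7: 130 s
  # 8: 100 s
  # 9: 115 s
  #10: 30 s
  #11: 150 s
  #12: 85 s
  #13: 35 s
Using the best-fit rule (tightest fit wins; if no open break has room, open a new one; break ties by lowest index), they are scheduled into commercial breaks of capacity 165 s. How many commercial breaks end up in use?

8

  65 → break 1 (new)  [load 65/165]
  60 → break 1  [load 125/165]
  25 → break 1  [load 150/165]
  90 → break 2 (new)  [load 90/165]
  80 → break 3 (new)  [load 80/165]
  105 → break 4 (new)  [load 105/165]
  130 → break 5 (new)  [load 130/165]
  100 → break 6 (new)  [load 100/165]
  115 → break 7 (new)  [load 115/165]
  30 → break 5  [load 160/165]
  150 → break 8 (new)  [load 150/165]
  85 → break 3  [load 165/165]
  35 → break 7  [load 150/165]
8 commercial breaks opened.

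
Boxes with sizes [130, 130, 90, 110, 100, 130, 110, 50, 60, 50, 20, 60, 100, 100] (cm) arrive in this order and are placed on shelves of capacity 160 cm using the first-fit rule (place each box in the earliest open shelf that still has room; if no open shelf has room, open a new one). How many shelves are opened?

9

  130 → shelf 1 (new)  [load 130/160]
  130 → shelf 2 (new)  [load 130/160]
  90 → shelf 3 (new)  [load 90/160]
  110 → shelf 4 (new)  [load 110/160]
  100 → shelf 5 (new)  [load 100/160]
  130 → shelf 6 (new)  [load 130/160]
  110 → shelf 7 (new)  [load 110/160]
  50 → shelf 3  [load 140/160]
  60 → shelf 5  [load 160/160]
  50 → shelf 4  [load 160/160]
  20 → shelf 1  [load 150/160]
  60 → shelf 8 (new)  [load 60/160]
  100 → shelf 8  [load 160/160]
  100 → shelf 9 (new)  [load 100/160]
9 shelves opened.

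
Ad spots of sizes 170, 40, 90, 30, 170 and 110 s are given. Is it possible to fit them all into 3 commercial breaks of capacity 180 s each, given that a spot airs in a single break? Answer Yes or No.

Total = 610 s; ⌈610/180⌉ = 4.
At least 4 commercial breaks are required, but only 3 are allowed.

No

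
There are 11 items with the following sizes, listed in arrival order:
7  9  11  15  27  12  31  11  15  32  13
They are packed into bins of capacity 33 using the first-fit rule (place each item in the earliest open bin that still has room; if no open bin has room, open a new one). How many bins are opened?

7

  7 → bin 1 (new)  [load 7/33]
  9 → bin 1  [load 16/33]
  11 → bin 1  [load 27/33]
  15 → bin 2 (new)  [load 15/33]
  27 → bin 3 (new)  [load 27/33]
  12 → bin 2  [load 27/33]
  31 → bin 4 (new)  [load 31/33]
  11 → bin 5 (new)  [load 11/33]
  15 → bin 5  [load 26/33]
  32 → bin 6 (new)  [load 32/33]
  13 → bin 7 (new)  [load 13/33]
7 bins opened.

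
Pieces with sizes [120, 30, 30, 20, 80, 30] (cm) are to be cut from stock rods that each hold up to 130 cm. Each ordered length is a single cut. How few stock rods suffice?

3

Total = 120 + 80 + 30 + 30 + 30 + 20 = 310 cm.
Lower bound: ⌈310/130⌉ = 3 stock rods.
A packing using 3 stock rods:
  stock rod 1: 120 = 120
  stock rod 2: 80 + 30 + 20 = 130
  stock rod 3: 30 + 30 = 60
This matches the lower bound, so 3 is optimal.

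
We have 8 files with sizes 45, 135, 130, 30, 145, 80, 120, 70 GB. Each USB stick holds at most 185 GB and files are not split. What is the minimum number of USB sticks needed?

5

Total = 145 + 135 + 130 + 120 + 80 + 70 + 45 + 30 = 755 GB.
Lower bound: ⌈755/185⌉ = 5 USB sticks.
A packing using 5 USB sticks:
  USB stick 1: 145 + 30 = 175
  USB stick 2: 135 + 45 = 180
  USB stick 3: 130 = 130
  USB stick 4: 120 = 120
  USB stick 5: 80 + 70 = 150
This matches the lower bound, so 5 is optimal.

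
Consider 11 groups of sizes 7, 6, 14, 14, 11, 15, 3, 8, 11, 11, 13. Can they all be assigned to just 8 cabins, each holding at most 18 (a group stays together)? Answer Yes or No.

A valid assignment using 8 cabins:
  cabin 1: 15 + 3 = 18
  cabin 2: 14 = 14
  cabin 3: 14 = 14
  cabin 4: 13 = 13
  cabin 5: 11 + 7 = 18
  cabin 6: 11 + 6 = 17
  cabin 7: 11 = 11
  cabin 8: 8 = 8
Every load is within 18, so 8 cabins suffice.

Yes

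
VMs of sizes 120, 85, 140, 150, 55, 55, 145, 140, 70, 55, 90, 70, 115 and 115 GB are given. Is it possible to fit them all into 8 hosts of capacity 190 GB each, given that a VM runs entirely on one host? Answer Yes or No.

No

Total = 1405 GB; ⌈1405/190⌉ = 8.
The bound of 8 does not rule out 8, but exhaustive search shows no assignment into 8 hosts of capacity 190 GB exists — the minimum is 9.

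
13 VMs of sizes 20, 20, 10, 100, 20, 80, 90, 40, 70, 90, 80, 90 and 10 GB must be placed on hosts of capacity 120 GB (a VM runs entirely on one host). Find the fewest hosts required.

Total = 100 + 90 + 90 + 90 + 80 + 80 + 70 + 40 + 20 + 20 + 20 + 10 + 10 = 720 GB.
Lower bound: ⌈720/120⌉ = 6 hosts.
Also, 7 VMs each exceed 60 GB, and no two of those can share a host, so at least 7 hosts are needed.
A packing using 7 hosts:
  host 1: 100 + 20 = 120
  host 2: 90 + 20 + 10 = 120
  host 3: 90 + 20 + 10 = 120
  host 4: 90 = 90
  host 5: 80 + 40 = 120
  host 6: 80 = 80
  host 7: 70 = 70
This matches the lower bound, so 7 is optimal.

7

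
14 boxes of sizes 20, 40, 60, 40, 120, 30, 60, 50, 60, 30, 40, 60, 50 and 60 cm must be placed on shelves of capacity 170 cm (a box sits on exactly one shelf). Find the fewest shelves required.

Total = 120 + 60 + 60 + 60 + 60 + 60 + 50 + 50 + 40 + 40 + 40 + 30 + 30 + 20 = 720 cm.
Lower bound: ⌈720/170⌉ = 5 shelves.
A packing using 5 shelves:
  shelf 1: 120 + 50 = 170
  shelf 2: 60 + 60 + 50 = 170
  shelf 3: 60 + 60 + 40 = 160
  shelf 4: 60 + 40 + 40 + 30 = 170
  shelf 5: 30 + 20 = 50
This matches the lower bound, so 5 is optimal.

5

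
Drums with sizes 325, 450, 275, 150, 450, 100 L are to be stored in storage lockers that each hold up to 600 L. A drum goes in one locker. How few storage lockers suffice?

Total = 450 + 450 + 325 + 275 + 150 + 100 = 1750 L.
Lower bound: ⌈1750/600⌉ = 3 storage lockers.
A packing using 3 storage lockers:
  locker 1: 450 + 150 = 600
  locker 2: 450 + 100 = 550
  locker 3: 325 + 275 = 600
This matches the lower bound, so 3 is optimal.

3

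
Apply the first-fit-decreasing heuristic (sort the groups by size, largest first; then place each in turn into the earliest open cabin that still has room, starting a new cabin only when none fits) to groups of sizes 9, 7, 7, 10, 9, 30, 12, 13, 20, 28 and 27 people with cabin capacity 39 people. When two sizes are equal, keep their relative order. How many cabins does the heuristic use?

5

Sorted descending: 30, 28, 27, 20, 13, 12, 10, 9, 9, 7, 7.
  30 → cabin 1 (new)  [load 30/39]
  28 → cabin 2 (new)  [load 28/39]
  27 → cabin 3 (new)  [load 27/39]
  20 → cabin 4 (new)  [load 20/39]
  13 → cabin 4  [load 33/39]
  12 → cabin 3  [load 39/39]
  10 → cabin 2  [load 38/39]
  9 → cabin 1  [load 39/39]
  9 → cabin 5 (new)  [load 9/39]
  7 → cabin 5  [load 16/39]
  7 → cabin 5  [load 23/39]
5 cabins opened.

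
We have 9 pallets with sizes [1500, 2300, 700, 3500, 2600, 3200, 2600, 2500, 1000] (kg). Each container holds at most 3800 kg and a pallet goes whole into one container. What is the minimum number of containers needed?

Total = 3500 + 3200 + 2600 + 2600 + 2500 + 2300 + 1500 + 1000 + 700 = 19900 kg.
Lower bound: ⌈19900/3800⌉ = 6 containers.
A packing using 6 containers:
  container 1: 3500 = 3500
  container 2: 3200 = 3200
  container 3: 2600 + 1000 = 3600
  container 4: 2600 + 700 = 3300
  container 5: 2500 = 2500
  container 6: 2300 + 1500 = 3800
This matches the lower bound, so 6 is optimal.

6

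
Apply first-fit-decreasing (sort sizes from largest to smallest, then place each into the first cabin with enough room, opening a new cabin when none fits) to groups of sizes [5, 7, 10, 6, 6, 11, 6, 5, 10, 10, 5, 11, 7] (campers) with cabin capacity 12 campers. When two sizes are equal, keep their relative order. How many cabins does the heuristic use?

Sorted descending: 11, 11, 10, 10, 10, 7, 7, 6, 6, 6, 5, 5, 5.
  11 → cabin 1 (new)  [load 11/12]
  11 → cabin 2 (new)  [load 11/12]
  10 → cabin 3 (new)  [load 10/12]
  10 → cabin 4 (new)  [load 10/12]
  10 → cabin 5 (new)  [load 10/12]
  7 → cabin 6 (new)  [load 7/12]
  7 → cabin 7 (new)  [load 7/12]
  6 → cabin 8 (new)  [load 6/12]
  6 → cabin 8  [load 12/12]
  6 → cabin 9 (new)  [load 6/12]
  5 → cabin 6  [load 12/12]
  5 → cabin 7  [load 12/12]
  5 → cabin 9  [load 11/12]
9 cabins opened.

9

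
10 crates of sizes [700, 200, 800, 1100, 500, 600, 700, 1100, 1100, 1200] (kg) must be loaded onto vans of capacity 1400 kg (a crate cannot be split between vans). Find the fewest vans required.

Total = 1200 + 1100 + 1100 + 1100 + 800 + 700 + 700 + 600 + 500 + 200 = 8000 kg.
Lower bound: ⌈8000/1400⌉ = 6 vans.
A packing using 7 vans:
  van 1: 1200 + 200 = 1400
  van 2: 1100 = 1100
  van 3: 1100 = 1100
  van 4: 1100 = 1100
  van 5: 800 + 600 = 1400
  van 6: 700 + 700 = 1400
  van 7: 500 = 500
No arrangement into 6 vans stays within capacity, so 7 is optimal.

7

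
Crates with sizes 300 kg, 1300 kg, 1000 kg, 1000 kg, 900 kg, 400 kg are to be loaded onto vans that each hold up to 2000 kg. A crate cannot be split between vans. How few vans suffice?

3

Total = 1300 + 1000 + 1000 + 900 + 400 + 300 = 4900 kg.
Lower bound: ⌈4900/2000⌉ = 3 vans.
A packing using 3 vans:
  van 1: 1300 + 400 + 300 = 2000
  van 2: 1000 + 1000 = 2000
  van 3: 900 = 900
This matches the lower bound, so 3 is optimal.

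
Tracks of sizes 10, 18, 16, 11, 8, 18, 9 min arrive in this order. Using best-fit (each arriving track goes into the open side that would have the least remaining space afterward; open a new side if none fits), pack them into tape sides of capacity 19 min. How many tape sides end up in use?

5

  10 → side 1 (new)  [load 10/19]
  18 → side 2 (new)  [load 18/19]
  16 → side 3 (new)  [load 16/19]
  11 → side 4 (new)  [load 11/19]
  8 → side 4  [load 19/19]
  18 → side 5 (new)  [load 18/19]
  9 → side 1  [load 19/19]
5 tape sides opened.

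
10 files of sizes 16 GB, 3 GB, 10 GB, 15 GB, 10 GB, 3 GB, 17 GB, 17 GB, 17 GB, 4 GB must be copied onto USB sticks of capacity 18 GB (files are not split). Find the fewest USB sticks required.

Total = 17 + 17 + 17 + 16 + 15 + 10 + 10 + 4 + 3 + 3 = 112 GB.
Lower bound: ⌈112/18⌉ = 7 USB sticks.
A packing using 7 USB sticks:
  USB stick 1: 17 = 17
  USB stick 2: 17 = 17
  USB stick 3: 17 = 17
  USB stick 4: 16 = 16
  USB stick 5: 15 + 3 = 18
  USB stick 6: 10 + 4 + 3 = 17
  USB stick 7: 10 = 10
This matches the lower bound, so 7 is optimal.

7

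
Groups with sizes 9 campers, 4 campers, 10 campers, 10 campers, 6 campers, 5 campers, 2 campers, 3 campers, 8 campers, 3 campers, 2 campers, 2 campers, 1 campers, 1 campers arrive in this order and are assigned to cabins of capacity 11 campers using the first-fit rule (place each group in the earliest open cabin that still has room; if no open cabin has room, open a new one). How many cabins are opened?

7

  9 → cabin 1 (new)  [load 9/11]
  4 → cabin 2 (new)  [load 4/11]
  10 → cabin 3 (new)  [load 10/11]
  10 → cabin 4 (new)  [load 10/11]
  6 → cabin 2  [load 10/11]
  5 → cabin 5 (new)  [load 5/11]
  2 → cabin 1  [load 11/11]
  3 → cabin 5  [load 8/11]
  8 → cabin 6 (new)  [load 8/11]
  3 → cabin 5  [load 11/11]
  2 → cabin 6  [load 10/11]
  2 → cabin 7 (new)  [load 2/11]
  1 → cabin 2  [load 11/11]
  1 → cabin 3  [load 11/11]
7 cabins opened.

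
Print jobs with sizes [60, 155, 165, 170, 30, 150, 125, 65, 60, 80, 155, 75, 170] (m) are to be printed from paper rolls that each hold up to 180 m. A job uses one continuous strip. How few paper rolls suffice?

Total = 170 + 170 + 165 + 155 + 155 + 150 + 125 + 80 + 75 + 65 + 60 + 60 + 30 = 1460 m.
Lower bound: ⌈1460/180⌉ = 9 paper rolls.
A packing using 10 paper rolls:
  roll 1: 170 = 170
  roll 2: 170 = 170
  roll 3: 165 = 165
  roll 4: 155 = 155
  roll 5: 155 = 155
  roll 6: 150 + 30 = 180
  roll 7: 125 = 125
  roll 8: 80 + 75 = 155
  roll 9: 65 + 60 = 125
  roll 10: 60 = 60
No arrangement into 9 paper rolls stays within capacity, so 10 is optimal.

10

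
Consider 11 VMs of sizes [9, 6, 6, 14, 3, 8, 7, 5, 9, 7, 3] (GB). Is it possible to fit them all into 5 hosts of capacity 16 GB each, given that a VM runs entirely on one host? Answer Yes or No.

Yes

A valid assignment using 5 hosts:
  host 1: 14 = 14
  host 2: 9 + 7 = 16
  host 3: 9 + 7 = 16
  host 4: 8 + 5 + 3 = 16
  host 5: 6 + 6 + 3 = 15
Every load is within 16 GB, so 5 hosts suffice.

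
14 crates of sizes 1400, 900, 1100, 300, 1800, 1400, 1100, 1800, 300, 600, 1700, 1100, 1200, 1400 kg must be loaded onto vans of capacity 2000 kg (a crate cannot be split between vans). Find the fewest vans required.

Total = 1800 + 1800 + 1700 + 1400 + 1400 + 1400 + 1200 + 1100 + 1100 + 1100 + 900 + 600 + 300 + 300 = 16100 kg.
Lower bound: ⌈16100/2000⌉ = 9 vans.
Also, 10 crates each exceed 1000 kg, and no two of those can share a van, so at least 10 vans are needed.
A packing using 10 vans:
  van 1: 1800 = 1800
  van 2: 1800 = 1800
  van 3: 1700 + 300 = 2000
  van 4: 1400 + 600 = 2000
  van 5: 1400 + 300 = 1700
  van 6: 1400 = 1400
  van 7: 1200 = 1200
  van 8: 1100 + 900 = 2000
  van 9: 1100 = 1100
  van 10: 1100 = 1100
This matches the lower bound, so 10 is optimal.

10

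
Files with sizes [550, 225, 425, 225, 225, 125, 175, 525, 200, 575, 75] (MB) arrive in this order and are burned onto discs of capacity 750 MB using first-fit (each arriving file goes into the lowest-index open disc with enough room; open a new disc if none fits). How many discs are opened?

5

  550 → disc 1 (new)  [load 550/750]
  225 → disc 2 (new)  [load 225/750]
  425 → disc 2  [load 650/750]
  225 → disc 3 (new)  [load 225/750]
  225 → disc 3  [load 450/750]
  125 → disc 1  [load 675/750]
  175 → disc 3  [load 625/750]
  525 → disc 4 (new)  [load 525/750]
  200 → disc 4  [load 725/750]
  575 → disc 5 (new)  [load 575/750]
  75 → disc 1  [load 750/750]
5 discs opened.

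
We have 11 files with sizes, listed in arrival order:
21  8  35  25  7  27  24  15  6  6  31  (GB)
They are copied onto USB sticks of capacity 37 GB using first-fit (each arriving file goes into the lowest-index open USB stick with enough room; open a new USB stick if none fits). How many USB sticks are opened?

7

  21 → USB stick 1 (new)  [load 21/37]
  8 → USB stick 1  [load 29/37]
  35 → USB stick 2 (new)  [load 35/37]
  25 → USB stick 3 (new)  [load 25/37]
  7 → USB stick 1  [load 36/37]
  27 → USB stick 4 (new)  [load 27/37]
  24 → USB stick 5 (new)  [load 24/37]
  15 → USB stick 6 (new)  [load 15/37]
  6 → USB stick 3  [load 31/37]
  6 → USB stick 3  [load 37/37]
  31 → USB stick 7 (new)  [load 31/37]
7 USB sticks opened.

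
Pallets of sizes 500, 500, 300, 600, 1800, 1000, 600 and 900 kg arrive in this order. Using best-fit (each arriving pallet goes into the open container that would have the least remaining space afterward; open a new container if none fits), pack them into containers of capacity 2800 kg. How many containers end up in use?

  500 → container 1 (new)  [load 500/2800]
  500 → container 1  [load 1000/2800]
  300 → container 1  [load 1300/2800]
  600 → container 1  [load 1900/2800]
  1800 → container 2 (new)  [load 1800/2800]
  1000 → container 2  [load 2800/2800]
  600 → container 1  [load 2500/2800]
  900 → container 3 (new)  [load 900/2800]
3 containers opened.

3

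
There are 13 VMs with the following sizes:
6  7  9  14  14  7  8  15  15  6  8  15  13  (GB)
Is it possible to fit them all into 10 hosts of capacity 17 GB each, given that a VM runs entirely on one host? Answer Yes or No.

Yes

A valid assignment using 10 hosts:
  host 1: 15 = 15
  host 2: 15 = 15
  host 3: 15 = 15
  host 4: 14 = 14
  host 5: 14 = 14
  host 6: 13 = 13
  host 7: 9 + 8 = 17
  host 8: 8 + 7 = 15
  host 9: 7 + 6 = 13
  host 10: 6 = 6
Every load is within 17 GB, so 10 hosts suffice.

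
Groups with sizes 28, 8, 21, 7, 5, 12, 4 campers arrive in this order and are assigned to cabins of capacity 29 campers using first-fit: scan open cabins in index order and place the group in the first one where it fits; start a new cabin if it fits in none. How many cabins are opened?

3

  28 → cabin 1 (new)  [load 28/29]
  8 → cabin 2 (new)  [load 8/29]
  21 → cabin 2  [load 29/29]
  7 → cabin 3 (new)  [load 7/29]
  5 → cabin 3  [load 12/29]
  12 → cabin 3  [load 24/29]
  4 → cabin 3  [load 28/29]
3 cabins opened.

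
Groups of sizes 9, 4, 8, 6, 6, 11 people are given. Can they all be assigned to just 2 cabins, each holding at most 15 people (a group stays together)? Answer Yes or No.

No

Total = 44 people; ⌈44/15⌉ = 3.
At least 3 cabins are required, but only 2 are allowed.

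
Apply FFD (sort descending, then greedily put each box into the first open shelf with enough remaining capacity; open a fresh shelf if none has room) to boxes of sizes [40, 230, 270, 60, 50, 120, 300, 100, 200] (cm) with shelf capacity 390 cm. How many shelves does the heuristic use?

Sorted descending: 300, 270, 230, 200, 120, 100, 60, 50, 40.
  300 → shelf 1 (new)  [load 300/390]
  270 → shelf 2 (new)  [load 270/390]
  230 → shelf 3 (new)  [load 230/390]
  200 → shelf 4 (new)  [load 200/390]
  120 → shelf 2  [load 390/390]
  100 → shelf 3  [load 330/390]
  60 → shelf 1  [load 360/390]
  50 → shelf 3  [load 380/390]
  40 → shelf 4  [load 240/390]
4 shelves opened.

4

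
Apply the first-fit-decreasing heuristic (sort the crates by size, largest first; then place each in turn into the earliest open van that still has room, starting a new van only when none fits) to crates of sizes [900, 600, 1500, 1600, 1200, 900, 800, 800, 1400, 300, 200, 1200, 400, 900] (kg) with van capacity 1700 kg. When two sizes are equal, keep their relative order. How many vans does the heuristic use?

8

Sorted descending: 1600, 1500, 1400, 1200, 1200, 900, 900, 900, 800, 800, 600, 400, 300, 200.
  1600 → van 1 (new)  [load 1600/1700]
  1500 → van 2 (new)  [load 1500/1700]
  1400 → van 3 (new)  [load 1400/1700]
  1200 → van 4 (new)  [load 1200/1700]
  1200 → van 5 (new)  [load 1200/1700]
  900 → van 6 (new)  [load 900/1700]
  900 → van 7 (new)  [load 900/1700]
  900 → van 8 (new)  [load 900/1700]
  800 → van 6  [load 1700/1700]
  800 → van 7  [load 1700/1700]
  600 → van 8  [load 1500/1700]
  400 → van 4  [load 1600/1700]
  300 → van 3  [load 1700/1700]
  200 → van 2  [load 1700/1700]
8 vans opened.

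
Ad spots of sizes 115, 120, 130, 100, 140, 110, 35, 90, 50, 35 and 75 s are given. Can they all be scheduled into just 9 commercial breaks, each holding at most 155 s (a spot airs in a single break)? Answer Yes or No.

A valid assignment using 8 commercial breaks:
  break 1: 140 = 140
  break 2: 130 = 130
  break 3: 120 + 35 = 155
  break 4: 115 + 35 = 150
  break 5: 110 = 110
  break 6: 100 + 50 = 150
  break 7: 90 = 90
  break 8: 75 = 75
That uses only 8 ≤ 9, so 9 commercial breaks are enough.

Yes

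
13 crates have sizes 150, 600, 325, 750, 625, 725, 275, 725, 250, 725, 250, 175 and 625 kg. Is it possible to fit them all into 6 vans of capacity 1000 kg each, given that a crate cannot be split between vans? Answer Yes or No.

No

Total = 6200 kg; ⌈6200/1000⌉ = 7.
At least 7 vans are required, but only 6 are allowed.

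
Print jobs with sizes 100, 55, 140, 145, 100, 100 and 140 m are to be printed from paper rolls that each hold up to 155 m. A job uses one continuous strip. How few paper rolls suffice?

6

Total = 145 + 140 + 140 + 100 + 100 + 100 + 55 = 780 m.
Lower bound: ⌈780/155⌉ = 6 paper rolls.
A packing using 6 paper rolls:
  roll 1: 145 = 145
  roll 2: 140 = 140
  roll 3: 140 = 140
  roll 4: 100 + 55 = 155
  roll 5: 100 = 100
  roll 6: 100 = 100
This matches the lower bound, so 6 is optimal.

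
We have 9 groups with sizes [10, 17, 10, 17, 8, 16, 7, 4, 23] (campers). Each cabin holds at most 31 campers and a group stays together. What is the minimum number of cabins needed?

4

Total = 23 + 17 + 17 + 16 + 10 + 10 + 8 + 7 + 4 = 112 campers.
Lower bound: ⌈112/31⌉ = 4 cabins.
A packing using 4 cabins:
  cabin 1: 23 + 8 = 31
  cabin 2: 17 + 10 + 4 = 31
  cabin 3: 17 + 10 = 27
  cabin 4: 16 + 7 = 23
This matches the lower bound, so 4 is optimal.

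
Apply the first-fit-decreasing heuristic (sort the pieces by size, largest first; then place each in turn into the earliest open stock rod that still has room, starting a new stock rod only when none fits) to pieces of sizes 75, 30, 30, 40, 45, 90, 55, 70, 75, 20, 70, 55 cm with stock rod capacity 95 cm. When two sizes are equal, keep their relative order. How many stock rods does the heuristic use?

Sorted descending: 90, 75, 75, 70, 70, 55, 55, 45, 40, 30, 30, 20.
  90 → stock rod 1 (new)  [load 90/95]
  75 → stock rod 2 (new)  [load 75/95]
  75 → stock rod 3 (new)  [load 75/95]
  70 → stock rod 4 (new)  [load 70/95]
  70 → stock rod 5 (new)  [load 70/95]
  55 → stock rod 6 (new)  [load 55/95]
  55 → stock rod 7 (new)  [load 55/95]
  45 → stock rod 8 (new)  [load 45/95]
  40 → stock rod 6  [load 95/95]
  30 → stock rod 7  [load 85/95]
  30 → stock rod 8  [load 75/95]
  20 → stock rod 2  [load 95/95]
8 stock rods opened.

8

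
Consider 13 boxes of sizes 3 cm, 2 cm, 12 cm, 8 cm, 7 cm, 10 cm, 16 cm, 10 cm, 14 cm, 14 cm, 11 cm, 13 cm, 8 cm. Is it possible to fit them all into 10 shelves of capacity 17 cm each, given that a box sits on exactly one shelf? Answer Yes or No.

Yes

A valid assignment using 9 shelves:
  shelf 1: 16 = 16
  shelf 2: 14 + 3 = 17
  shelf 3: 14 + 2 = 16
  shelf 4: 13 = 13
  shelf 5: 12 = 12
  shelf 6: 11 = 11
  shelf 7: 10 + 7 = 17
  shelf 8: 10 = 10
  shelf 9: 8 + 8 = 16
That uses only 9 ≤ 10, so 10 shelves are enough.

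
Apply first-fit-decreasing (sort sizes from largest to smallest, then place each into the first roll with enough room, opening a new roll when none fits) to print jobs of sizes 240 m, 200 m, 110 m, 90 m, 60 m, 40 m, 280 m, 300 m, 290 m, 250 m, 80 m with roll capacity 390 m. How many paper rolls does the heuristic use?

6

Sorted descending: 300, 290, 280, 250, 240, 200, 110, 90, 80, 60, 40.
  300 → roll 1 (new)  [load 300/390]
  290 → roll 2 (new)  [load 290/390]
  280 → roll 3 (new)  [load 280/390]
  250 → roll 4 (new)  [load 250/390]
  240 → roll 5 (new)  [load 240/390]
  200 → roll 6 (new)  [load 200/390]
  110 → roll 3  [load 390/390]
  90 → roll 1  [load 390/390]
  80 → roll 2  [load 370/390]
  60 → roll 4  [load 310/390]
  40 → roll 4  [load 350/390]
6 paper rolls opened.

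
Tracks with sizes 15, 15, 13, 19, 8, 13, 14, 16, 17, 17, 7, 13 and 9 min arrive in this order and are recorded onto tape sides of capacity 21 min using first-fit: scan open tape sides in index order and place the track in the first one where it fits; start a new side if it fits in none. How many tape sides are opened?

11

  15 → side 1 (new)  [load 15/21]
  15 → side 2 (new)  [load 15/21]
  13 → side 3 (new)  [load 13/21]
  19 → side 4 (new)  [load 19/21]
  8 → side 3  [load 21/21]
  13 → side 5 (new)  [load 13/21]
  14 → side 6 (new)  [load 14/21]
  16 → side 7 (new)  [load 16/21]
  17 → side 8 (new)  [load 17/21]
  17 → side 9 (new)  [load 17/21]
  7 → side 5  [load 20/21]
  13 → side 10 (new)  [load 13/21]
  9 → side 11 (new)  [load 9/21]
11 tape sides opened.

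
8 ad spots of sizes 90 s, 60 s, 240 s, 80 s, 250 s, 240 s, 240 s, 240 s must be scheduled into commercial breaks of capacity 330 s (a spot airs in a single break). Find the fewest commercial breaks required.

5

Total = 250 + 240 + 240 + 240 + 240 + 90 + 80 + 60 = 1440 s.
Lower bound: ⌈1440/330⌉ = 5 commercial breaks.
A packing using 5 commercial breaks:
  break 1: 250 + 80 = 330
  break 2: 240 + 90 = 330
  break 3: 240 + 60 = 300
  break 4: 240 = 240
  break 5: 240 = 240
This matches the lower bound, so 5 is optimal.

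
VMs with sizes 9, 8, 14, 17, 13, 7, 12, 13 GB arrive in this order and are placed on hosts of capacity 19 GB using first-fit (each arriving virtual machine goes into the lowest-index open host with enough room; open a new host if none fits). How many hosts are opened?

6

  9 → host 1 (new)  [load 9/19]
  8 → host 1  [load 17/19]
  14 → host 2 (new)  [load 14/19]
  17 → host 3 (new)  [load 17/19]
  13 → host 4 (new)  [load 13/19]
  7 → host 5 (new)  [load 7/19]
  12 → host 5  [load 19/19]
  13 → host 6 (new)  [load 13/19]
6 hosts opened.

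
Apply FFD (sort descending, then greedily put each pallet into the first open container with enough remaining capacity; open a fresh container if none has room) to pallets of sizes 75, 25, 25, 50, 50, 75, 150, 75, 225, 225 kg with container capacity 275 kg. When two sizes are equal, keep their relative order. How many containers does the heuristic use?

Sorted descending: 225, 225, 150, 75, 75, 75, 50, 50, 25, 25.
  225 → container 1 (new)  [load 225/275]
  225 → container 2 (new)  [load 225/275]
  150 → container 3 (new)  [load 150/275]
  75 → container 3  [load 225/275]
  75 → container 4 (new)  [load 75/275]
  75 → container 4  [load 150/275]
  50 → container 1  [load 275/275]
  50 → container 2  [load 275/275]
  25 → container 3  [load 250/275]
  25 → container 3  [load 275/275]
4 containers opened.

4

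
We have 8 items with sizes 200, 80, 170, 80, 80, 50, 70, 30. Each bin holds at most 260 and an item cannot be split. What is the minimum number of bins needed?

Total = 200 + 170 + 80 + 80 + 80 + 70 + 50 + 30 = 760.
Lower bound: ⌈760/260⌉ = 3 bins.
A packing using 3 bins:
  bin 1: 200 + 50 = 250
  bin 2: 170 + 80 = 250
  bin 3: 80 + 80 + 70 + 30 = 260
This matches the lower bound, so 3 is optimal.

3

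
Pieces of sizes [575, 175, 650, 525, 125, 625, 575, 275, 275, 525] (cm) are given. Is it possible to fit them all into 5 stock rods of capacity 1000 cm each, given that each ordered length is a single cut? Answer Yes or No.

Total = 4325 cm; ⌈4325/1000⌉ = 5.
6 pieces each exceed half the capacity and cannot share a stock rod, forcing at least 6 stock rods.
At least 6 stock rods are required, but only 5 are allowed.

No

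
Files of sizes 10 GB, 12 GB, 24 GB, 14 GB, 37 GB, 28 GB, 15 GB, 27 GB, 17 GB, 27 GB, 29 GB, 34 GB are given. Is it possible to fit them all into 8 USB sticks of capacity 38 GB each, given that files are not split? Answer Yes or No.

No

Total = 274 GB; ⌈274/38⌉ = 8.
The bound of 8 does not rule out 8, but exhaustive search shows no assignment into 8 USB sticks of capacity 38 GB exists — the minimum is 9.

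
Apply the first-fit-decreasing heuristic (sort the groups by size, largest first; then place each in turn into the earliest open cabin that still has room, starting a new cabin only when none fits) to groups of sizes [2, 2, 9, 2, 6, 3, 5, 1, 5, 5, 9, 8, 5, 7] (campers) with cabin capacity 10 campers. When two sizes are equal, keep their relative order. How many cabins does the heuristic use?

Sorted descending: 9, 9, 8, 7, 6, 5, 5, 5, 5, 3, 2, 2, 2, 1.
  9 → cabin 1 (new)  [load 9/10]
  9 → cabin 2 (new)  [load 9/10]
  8 → cabin 3 (new)  [load 8/10]
  7 → cabin 4 (new)  [load 7/10]
  6 → cabin 5 (new)  [load 6/10]
  5 → cabin 6 (new)  [load 5/10]
  5 → cabin 6  [load 10/10]
  5 → cabin 7 (new)  [load 5/10]
  5 → cabin 7  [load 10/10]
  3 → cabin 4  [load 10/10]
  2 → cabin 3  [load 10/10]
  2 → cabin 5  [load 8/10]
  2 → cabin 5  [load 10/10]
  1 → cabin 1  [load 10/10]
7 cabins opened.

7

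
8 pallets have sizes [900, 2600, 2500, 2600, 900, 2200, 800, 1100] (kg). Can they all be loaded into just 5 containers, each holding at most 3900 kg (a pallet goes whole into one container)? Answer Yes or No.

Yes

A valid assignment using 4 containers:
  container 1: 2600 + 1100 = 3700
  container 2: 2600 + 900 = 3500
  container 3: 2500 + 900 = 3400
  container 4: 2200 + 800 = 3000
That uses only 4 ≤ 5, so 5 containers are enough.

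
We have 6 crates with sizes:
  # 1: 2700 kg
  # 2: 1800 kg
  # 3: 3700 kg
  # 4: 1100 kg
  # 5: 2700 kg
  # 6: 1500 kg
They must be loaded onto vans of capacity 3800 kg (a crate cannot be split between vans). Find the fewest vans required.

4

Total = 3700 + 2700 + 2700 + 1800 + 1500 + 1100 = 13500 kg.
Lower bound: ⌈13500/3800⌉ = 4 vans.
A packing using 4 vans:
  van 1: 3700 = 3700
  van 2: 2700 + 1100 = 3800
  van 3: 2700 = 2700
  van 4: 1800 + 1500 = 3300
This matches the lower bound, so 4 is optimal.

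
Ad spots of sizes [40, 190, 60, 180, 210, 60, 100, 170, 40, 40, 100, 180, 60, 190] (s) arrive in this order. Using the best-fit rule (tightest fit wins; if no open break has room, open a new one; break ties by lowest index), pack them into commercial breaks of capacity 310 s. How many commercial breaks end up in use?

  40 → break 1 (new)  [load 40/310]
  190 → break 1  [load 230/310]
  60 → break 1  [load 290/310]
  180 → break 2 (new)  [load 180/310]
  210 → break 3 (new)  [load 210/310]
  60 → break 3  [load 270/310]
  100 → break 2  [load 280/310]
  170 → break 4 (new)  [load 170/310]
  40 → break 3  [load 310/310]
  40 → break 4  [load 210/310]
  100 → break 4  [load 310/310]
  180 → break 5 (new)  [load 180/310]
  60 → break 5  [load 240/310]
  190 → break 6 (new)  [load 190/310]
6 commercial breaks opened.

6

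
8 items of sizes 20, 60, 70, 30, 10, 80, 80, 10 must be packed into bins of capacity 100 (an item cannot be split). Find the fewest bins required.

Total = 80 + 80 + 70 + 60 + 30 + 20 + 10 + 10 = 360.
Lower bound: ⌈360/100⌉ = 4 bins.
A packing using 4 bins:
  bin 1: 80 + 20 = 100
  bin 2: 80 + 10 + 10 = 100
  bin 3: 70 + 30 = 100
  bin 4: 60 = 60
This matches the lower bound, so 4 is optimal.

4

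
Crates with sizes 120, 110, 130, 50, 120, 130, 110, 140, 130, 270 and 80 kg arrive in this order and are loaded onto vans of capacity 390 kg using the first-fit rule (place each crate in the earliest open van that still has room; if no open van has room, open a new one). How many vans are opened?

  120 → van 1 (new)  [load 120/390]
  110 → van 1  [load 230/390]
  130 → van 1  [load 360/390]
  50 → van 2 (new)  [load 50/390]
  120 → van 2  [load 170/390]
  130 → van 2  [load 300/390]
  110 → van 3 (new)  [load 110/390]
  140 → van 3  [load 250/390]
  130 → van 3  [load 380/390]
  270 → van 4 (new)  [load 270/390]
  80 → van 2  [load 380/390]
4 vans opened.

4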